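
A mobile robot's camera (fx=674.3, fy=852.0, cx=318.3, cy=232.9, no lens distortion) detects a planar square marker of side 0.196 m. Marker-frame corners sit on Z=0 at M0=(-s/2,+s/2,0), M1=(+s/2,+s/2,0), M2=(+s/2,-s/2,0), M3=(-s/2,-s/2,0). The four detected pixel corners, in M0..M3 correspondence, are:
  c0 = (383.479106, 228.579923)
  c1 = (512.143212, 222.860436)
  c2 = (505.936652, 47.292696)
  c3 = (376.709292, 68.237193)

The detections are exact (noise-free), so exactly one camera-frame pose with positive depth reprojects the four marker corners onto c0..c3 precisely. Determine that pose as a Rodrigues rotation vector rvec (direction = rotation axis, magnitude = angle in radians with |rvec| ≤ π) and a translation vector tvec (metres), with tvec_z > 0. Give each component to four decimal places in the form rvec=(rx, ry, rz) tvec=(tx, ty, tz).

rvec=(0.0582, 0.4750, -0.0458) tvec=(0.1827, -0.1060, 0.9984)

Intrinsics K: fx=674.3, fy=852.0, cx=318.3, cy=232.9
Marker side s = 0.196 m; corners in marker frame (Z=0):
  M0 = (-0.0980, +0.0980, 0)
  M1 = (+0.0980, +0.0980, 0)
  M2 = (+0.0980, -0.0980, 0)
  M3 = (-0.0980, -0.0980, 0)
Detected image corners:
  c0 = (383.479106, 228.579923) px
  c1 = (512.143212, 222.860436) px
  c2 = (505.936652, 47.292696) px
  c3 = (376.709292, 68.237193) px
Planar DLT: solve 8×8 A·h = b for H (H[2,2]=1):
  H  [+453.87082 +53.34061 +441.68204]
  H  [-132.89247 +861.59961 +142.41578]
  H  [-0.45889 +0.04538 +1.00000]
B = K⁻¹H; ‖b₁‖=1.001556, ‖b₂‖=1.001556; λ = 2/(‖b₁‖+‖b₂‖) = 0.998447, sign → tz>0 ⇒ λ=+0.998447
r₁ = λ·B[:,0] = (+0.88834,-0.03049,-0.45818); r₂ = λ·B[:,1] = (+0.05760,+0.99731,+0.04531)
r₃ = r₁×r₂ = (+0.45557,-0.06664,+0.88770); SVD([r₁ r₂ r₃]) → R = UVᵀ:
  R  [+0.88834 +0.05760 +0.45557]
  R  [-0.03049 +0.99731 -0.06664]
  R  [-0.45818 +0.04531 +0.88770]
t = (+0.18269, -0.10604, +0.99845) m
tr R = 2.773351; θ = arccos((tr R − 1)/2) = 0.480692 rad = 27.542°
axis k = ((R−Rᵀ)₃₂, (R−Rᵀ)₁₃, (R−Rᵀ)₂₁) / (2 sinθ) = (+0.121047, +0.988067, -0.095248)
rvec = θ·k = (+0.058186, +0.474955, -0.045785)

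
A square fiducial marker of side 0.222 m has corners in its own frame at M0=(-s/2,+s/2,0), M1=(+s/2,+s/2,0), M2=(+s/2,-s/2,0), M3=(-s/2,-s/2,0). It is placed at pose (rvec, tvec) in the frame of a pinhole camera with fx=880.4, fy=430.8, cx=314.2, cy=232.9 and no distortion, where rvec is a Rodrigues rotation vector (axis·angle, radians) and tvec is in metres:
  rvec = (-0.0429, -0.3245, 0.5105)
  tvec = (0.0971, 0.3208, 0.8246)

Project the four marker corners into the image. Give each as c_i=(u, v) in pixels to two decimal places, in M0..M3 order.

c0=(261.37, 434.14) c1=(455.98, 473.69) c2=(557.81, 370.42) c3=(377.94, 323.80)

Intrinsics K: fx=880.4, fy=430.8, cx=314.2, cy=232.9
Marker side s = 0.222 m; corners in marker frame (Z=0):
  M0 = (-0.1110, +0.1110, 0)
  M1 = (+0.1110, +0.1110, 0)
  M2 = (+0.1110, -0.1110, 0)
  M3 = (-0.1110, -0.1110, 0)
rvec = (-0.0429, -0.3245, 0.5105), |rvec| = θ = 0.60642 rad = 34.746°
Rodrigues: sinθ=0.56993, 1−cosθ=0.17831; R = I + sinθ·[k]× + (1−cosθ)·[k]×²:
    [+0.82258 -0.47303 -0.31559]
    [+0.48653 +0.87275 -0.04000]
    [+0.29435 -0.12064 +0.94805]
t = (0.0971, 0.3208, 0.8246) m
M0: Pc = R·M0+t = (-0.04671, +0.36367, +0.77854); u = 880.4·(-0.04671)/0.77854 + 314.2 = 261.3748, v = 430.8·(+0.36367)/0.77854 + 232.9 = 434.1356
M1: Pc = R·M1+t = (+0.13590, +0.47168, +0.84388); u = 880.4·(+0.13590)/0.84388 + 314.2 = 455.9812, v = 430.8·(+0.47168)/0.84388 + 232.9 = 473.6915
M2: Pc = R·M2+t = (+0.24091, +0.27793, +0.87066); u = 880.4·(+0.24091)/0.87066 + 314.2 = 557.8070, v = 430.8·(+0.27793)/0.87066 + 232.9 = 370.4182
M3: Pc = R·M3+t = (+0.05830, +0.16992, +0.80532); u = 880.4·(+0.05830)/0.80532 + 314.2 = 377.9352, v = 430.8·(+0.16992)/0.80532 + 232.9 = 323.7978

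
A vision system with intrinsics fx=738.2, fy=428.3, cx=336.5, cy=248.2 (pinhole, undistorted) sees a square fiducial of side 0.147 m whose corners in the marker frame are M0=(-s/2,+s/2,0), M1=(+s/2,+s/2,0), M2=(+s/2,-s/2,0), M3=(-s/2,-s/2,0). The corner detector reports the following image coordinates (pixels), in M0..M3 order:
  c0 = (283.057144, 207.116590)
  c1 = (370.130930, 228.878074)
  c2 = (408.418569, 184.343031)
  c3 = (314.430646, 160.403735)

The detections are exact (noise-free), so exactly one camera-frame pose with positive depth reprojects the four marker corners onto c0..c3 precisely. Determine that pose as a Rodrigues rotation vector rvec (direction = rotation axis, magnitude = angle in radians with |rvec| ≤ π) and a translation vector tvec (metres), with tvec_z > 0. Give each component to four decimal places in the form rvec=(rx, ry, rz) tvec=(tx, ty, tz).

rvec=(0.6419, 0.0720, 0.4082) tvec=(0.0104, -0.1339, 1.1015)

Intrinsics K: fx=738.2, fy=428.3, cx=336.5, cy=248.2
Marker side s = 0.147 m; corners in marker frame (Z=0):
  M0 = (-0.0735, +0.0735, 0)
  M1 = (+0.0735, +0.0735, 0)
  M2 = (+0.0735, -0.0735, 0)
  M3 = (-0.0735, -0.0735, 0)
Detected image corners:
  c0 = (283.057144, 207.116590) px
  c1 = (370.130930, 228.878074) px
  c2 = (408.418569, 184.343031) px
  c3 = (314.430646, 160.403735) px
Planar DLT: solve 8×8 A·h = b for H (H[2,2]=1):
  H  [+633.52892 -51.14875 +343.49761]
  H  [+165.70782 +415.80707 +196.13678]
  H  [+0.05409 +0.54036 +1.00000]
B = K⁻¹H; ‖b₁‖=0.907828, ‖b₂‖=0.907828; λ = 2/(‖b₁‖+‖b₂‖) = 1.101530, sign → tz>0 ⇒ λ=+1.101530
r₁ = λ·B[:,0] = (+0.91818,+0.39165,+0.05958); r₂ = λ·B[:,1] = (-0.34765,+0.72447,+0.59522)
r₃ = r₁×r₂ = (+0.18995,-0.56723,+0.80135); SVD([r₁ r₂ r₃]) → R = UVᵀ:
  R  [+0.91818 -0.34765 +0.18995]
  R  [+0.39165 +0.72447 -0.56723]
  R  [+0.05958 +0.59522 +0.80135]
t = (+0.01044, -0.13390, +1.10153) m
tr R = 2.444006; θ = arccos((tr R − 1)/2) = 0.764104 rad = 43.780°
axis k = ((R−Rᵀ)₃₂, (R−Rᵀ)₁₃, (R−Rᵀ)₂₁) / (2 sinθ) = (+0.840053, +0.094216, +0.534260)
rvec = θ·k = (+0.641888, +0.071991, +0.408230)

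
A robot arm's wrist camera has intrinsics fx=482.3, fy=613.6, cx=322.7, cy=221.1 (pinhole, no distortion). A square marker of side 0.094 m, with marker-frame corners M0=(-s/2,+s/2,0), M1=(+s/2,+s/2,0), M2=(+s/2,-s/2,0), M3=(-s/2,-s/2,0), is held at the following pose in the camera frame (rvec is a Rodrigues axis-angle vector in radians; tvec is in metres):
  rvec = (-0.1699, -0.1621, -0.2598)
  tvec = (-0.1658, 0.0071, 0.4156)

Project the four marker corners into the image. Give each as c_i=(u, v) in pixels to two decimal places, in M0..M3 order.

c0=(84.10, 317.95) c1=(197.42, 280.71) c2=(173.19, 151.36) c3=(62.62, 182.06)

Intrinsics K: fx=482.3, fy=613.6, cx=322.7, cy=221.1
Marker side s = 0.094 m; corners in marker frame (Z=0):
  M0 = (-0.0470, +0.0470, 0)
  M1 = (+0.0470, +0.0470, 0)
  M2 = (+0.0470, -0.0470, 0)
  M3 = (-0.0470, -0.0470, 0)
rvec = (-0.1699, -0.1621, -0.2598), |rvec| = θ = 0.35020 rad = 20.065°
Rodrigues: sinθ=0.34308, 1−cosθ=0.06070; R = I + sinθ·[k]× + (1−cosθ)·[k]×²:
    [+0.95359 +0.26815 -0.13696]
    [-0.24089 +0.95231 +0.18729]
    [+0.18065 -0.14561 +0.97271]
t = (-0.1658, 0.0071, 0.4156) m
M0: Pc = R·M0+t = (-0.19802, +0.06318, +0.40027); u = 482.3·(-0.19802)/0.40027 + 322.7 = 84.1013, v = 613.6·(+0.06318)/0.40027 + 221.1 = 317.9545
M1: Pc = R·M1+t = (-0.10838, +0.04054, +0.41725); u = 482.3·(-0.10838)/0.41725 + 322.7 = 197.4248, v = 613.6·(+0.04054)/0.41725 + 221.1 = 280.7128
M2: Pc = R·M2+t = (-0.13358, -0.04898, +0.43093); u = 482.3·(-0.13358)/0.43093 + 322.7 = 173.1928, v = 613.6·(-0.04898)/0.43093 + 221.1 = 151.3575
M3: Pc = R·M3+t = (-0.22322, -0.02634, +0.41395); u = 482.3·(-0.22322)/0.41395 + 322.7 = 62.6222, v = 613.6·(-0.02634)/0.41395 + 221.1 = 182.0614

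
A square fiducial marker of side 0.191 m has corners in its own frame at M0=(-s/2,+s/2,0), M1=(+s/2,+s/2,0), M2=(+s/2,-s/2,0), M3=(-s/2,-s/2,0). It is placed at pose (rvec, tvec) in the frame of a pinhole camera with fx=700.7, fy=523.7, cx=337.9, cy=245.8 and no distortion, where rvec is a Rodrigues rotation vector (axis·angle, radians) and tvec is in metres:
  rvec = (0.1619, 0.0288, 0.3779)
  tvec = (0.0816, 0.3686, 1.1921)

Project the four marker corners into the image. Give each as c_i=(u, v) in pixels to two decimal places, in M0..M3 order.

Intrinsics K: fx=700.7, fy=523.7, cx=337.9, cy=245.8
Marker side s = 0.191 m; corners in marker frame (Z=0):
  M0 = (-0.0955, +0.0955, 0)
  M1 = (+0.0955, +0.0955, 0)
  M2 = (+0.0955, -0.0955, 0)
  M3 = (-0.0955, -0.0955, 0)
rvec = (0.1619, 0.0288, 0.3779), |rvec| = θ = 0.41213 rad = 23.613°
Rodrigues: sinθ=0.40056, 1−cosθ=0.08373; R = I + sinθ·[k]× + (1−cosθ)·[k]×²:
    [+0.92919 -0.36499 +0.05815]
    [+0.36959 +0.91668 -0.15199]
    [+0.00217 +0.16272 +0.98667]
t = (0.0816, 0.3686, 1.1921) m
M0: Pc = R·M0+t = (-0.04199, +0.42085, +1.20743); u = 700.7·(-0.04199)/1.20743 + 337.9 = 313.5295, v = 523.7·(+0.42085)/1.20743 + 245.8 = 428.3340
M1: Pc = R·M1+t = (+0.13548, +0.49144, +1.20785); u = 700.7·(+0.13548)/1.20785 + 337.9 = 416.4956, v = 523.7·(+0.49144)/1.20785 + 245.8 = 458.8788
M2: Pc = R·M2+t = (+0.20519, +0.31635, +1.17677); u = 700.7·(+0.20519)/1.17677 + 337.9 = 460.0822, v = 523.7·(+0.31635)/1.17677 + 245.8 = 386.5875
M3: Pc = R·M3+t = (+0.02772, +0.24576, +1.17635); u = 700.7·(+0.02772)/1.17635 + 337.9 = 354.4110, v = 523.7·(+0.24576)/1.17635 + 245.8 = 355.2103

c0=(313.53, 428.33) c1=(416.50, 458.88) c2=(460.08, 386.59) c3=(354.41, 355.21)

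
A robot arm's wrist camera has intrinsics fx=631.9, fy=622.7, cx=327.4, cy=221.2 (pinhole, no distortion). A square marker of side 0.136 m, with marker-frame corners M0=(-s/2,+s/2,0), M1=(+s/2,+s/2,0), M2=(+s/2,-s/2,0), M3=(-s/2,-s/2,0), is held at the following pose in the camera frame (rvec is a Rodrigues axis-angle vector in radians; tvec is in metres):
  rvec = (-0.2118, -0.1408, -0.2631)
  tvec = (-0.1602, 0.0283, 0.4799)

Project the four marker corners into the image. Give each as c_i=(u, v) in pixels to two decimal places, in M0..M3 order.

c0=(40.84, 370.04) c1=(226.07, 320.11) c2=(184.85, 156.51) c3=(7.58, 196.15)

Intrinsics K: fx=631.9, fy=622.7, cx=327.4, cy=221.2
Marker side s = 0.136 m; corners in marker frame (Z=0):
  M0 = (-0.0680, +0.0680, 0)
  M1 = (+0.0680, +0.0680, 0)
  M2 = (+0.0680, -0.0680, 0)
  M3 = (-0.0680, -0.0680, 0)
rvec = (-0.2118, -0.1408, -0.2631), |rvec| = θ = 0.36593 rad = 20.966°
Rodrigues: sinθ=0.35782, 1−cosθ=0.06621; R = I + sinθ·[k]× + (1−cosθ)·[k]×²:
    [+0.95597 +0.27201 -0.11013]
    [-0.24252 +0.94359 +0.22542]
    [+0.16523 -0.18879 +0.96802]
t = (-0.1602, 0.0283, 0.4799) m
M0: Pc = R·M0+t = (-0.20671, +0.10896, +0.45583); u = 631.9·(-0.20671)/0.45583 + 327.4 = 40.8447, v = 622.7·(+0.10896)/0.45583 + 221.2 = 370.0435
M1: Pc = R·M1+t = (-0.07670, +0.07597, +0.47830); u = 631.9·(-0.07670)/0.47830 + 327.4 = 226.0722, v = 622.7·(+0.07597)/0.47830 + 221.2 = 320.1096
M2: Pc = R·M2+t = (-0.11369, -0.05236, +0.50397); u = 631.9·(-0.11369)/0.50397 + 327.4 = 184.8504, v = 622.7·(-0.05236)/0.50397 + 221.2 = 156.5101
M3: Pc = R·M3+t = (-0.24370, -0.01937, +0.48150); u = 631.9·(-0.24370)/0.48150 + 327.4 = 7.5760, v = 622.7·(-0.01937)/0.48150 + 221.2 = 196.1462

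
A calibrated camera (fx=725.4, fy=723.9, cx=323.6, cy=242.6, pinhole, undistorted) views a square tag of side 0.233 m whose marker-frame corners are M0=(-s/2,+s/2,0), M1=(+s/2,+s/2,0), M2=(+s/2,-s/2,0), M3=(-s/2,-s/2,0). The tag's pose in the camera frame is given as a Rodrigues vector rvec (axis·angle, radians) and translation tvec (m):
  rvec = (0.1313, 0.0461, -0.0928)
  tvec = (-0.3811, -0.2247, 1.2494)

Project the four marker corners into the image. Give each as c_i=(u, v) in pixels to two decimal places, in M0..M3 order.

c0=(46.18, 186.02) c1=(177.11, 173.50) c2=(160.41, 36.28) c3=(26.48, 50.44)

Intrinsics K: fx=725.4, fy=723.9, cx=323.6, cy=242.6
Marker side s = 0.233 m; corners in marker frame (Z=0):
  M0 = (-0.1165, +0.1165, 0)
  M1 = (+0.1165, +0.1165, 0)
  M2 = (+0.1165, -0.1165, 0)
  M3 = (-0.1165, -0.1165, 0)
rvec = (0.1313, 0.0461, -0.0928), |rvec| = θ = 0.16726 rad = 9.583°
Rodrigues: sinθ=0.16648, 1−cosθ=0.01396; R = I + sinθ·[k]× + (1−cosθ)·[k]×²:
    [+0.99464 +0.09539 +0.03981]
    [-0.08935 +0.98710 -0.13282]
    [-0.05196 +0.12855 +0.99034]
t = (-0.3811, -0.2247, 1.2494) m
M0: Pc = R·M0+t = (-0.48586, -0.09929, +1.27043); u = 725.4·(-0.48586)/1.27043 + 323.6 = 46.1780, v = 723.9·(-0.09929)/1.27043 + 242.6 = 186.0220
M1: Pc = R·M1+t = (-0.25411, -0.12011, +1.25832); u = 725.4·(-0.25411)/1.25832 + 323.6 = 177.1095, v = 723.9·(-0.12011)/1.25832 + 242.6 = 173.5011
M2: Pc = R·M2+t = (-0.27634, -0.35011, +1.22837); u = 725.4·(-0.27634)/1.22837 + 323.6 = 160.4125, v = 723.9·(-0.35011)/1.22837 + 242.6 = 36.2759
M3: Pc = R·M3+t = (-0.50809, -0.32929, +1.24048); u = 725.4·(-0.50809)/1.24048 + 323.6 = 26.4825, v = 723.9·(-0.32929)/1.24048 + 242.6 = 50.4385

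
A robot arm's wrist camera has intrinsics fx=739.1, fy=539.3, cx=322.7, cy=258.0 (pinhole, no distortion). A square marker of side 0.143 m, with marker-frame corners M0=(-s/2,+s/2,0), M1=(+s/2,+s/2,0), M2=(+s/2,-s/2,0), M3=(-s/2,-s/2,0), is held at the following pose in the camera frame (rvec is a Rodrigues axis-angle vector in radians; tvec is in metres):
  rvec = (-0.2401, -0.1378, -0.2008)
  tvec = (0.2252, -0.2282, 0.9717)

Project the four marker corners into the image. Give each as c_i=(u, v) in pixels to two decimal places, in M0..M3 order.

c0=(456.56, 173.91) c1=(559.47, 161.50) c2=(529.39, 91.10) c3=(429.11, 101.48)

Intrinsics K: fx=739.1, fy=539.3, cx=322.7, cy=258.0
Marker side s = 0.143 m; corners in marker frame (Z=0):
  M0 = (-0.0715, +0.0715, 0)
  M1 = (+0.0715, +0.0715, 0)
  M2 = (+0.0715, -0.0715, 0)
  M3 = (-0.0715, -0.0715, 0)
rvec = (-0.2401, -0.1378, -0.2008), |rvec| = θ = 0.34199 rad = 19.595°
Rodrigues: sinθ=0.33536, 1−cosθ=0.05791; R = I + sinθ·[k]× + (1−cosθ)·[k]×²:
    [+0.97063 +0.21329 -0.11126]
    [-0.18053 +0.95149 +0.24915]
    [+0.15900 -0.22175 +0.96205]
t = (0.2252, -0.2282, 0.9717) m
M0: Pc = R·M0+t = (+0.17105, -0.14726, +0.94448); u = 739.1·(+0.17105)/0.94448 + 322.7 = 456.5552, v = 539.3·(-0.14726)/0.94448 + 258.0 = 173.9135
M1: Pc = R·M1+t = (+0.30985, -0.17308, +0.96721); u = 739.1·(+0.30985)/0.96721 + 322.7 = 559.4735, v = 539.3·(-0.17308)/0.96721 + 258.0 = 161.4961
M2: Pc = R·M2+t = (+0.27935, -0.30914, +0.99892); u = 739.1·(+0.27935)/0.99892 + 322.7 = 529.3901, v = 539.3·(-0.30914)/0.99892 + 258.0 = 91.1015
M3: Pc = R·M3+t = (+0.14055, -0.28332, +0.97619); u = 739.1·(+0.14055)/0.97619 + 322.7 = 429.1142, v = 539.3·(-0.28332)/0.97619 + 258.0 = 101.4759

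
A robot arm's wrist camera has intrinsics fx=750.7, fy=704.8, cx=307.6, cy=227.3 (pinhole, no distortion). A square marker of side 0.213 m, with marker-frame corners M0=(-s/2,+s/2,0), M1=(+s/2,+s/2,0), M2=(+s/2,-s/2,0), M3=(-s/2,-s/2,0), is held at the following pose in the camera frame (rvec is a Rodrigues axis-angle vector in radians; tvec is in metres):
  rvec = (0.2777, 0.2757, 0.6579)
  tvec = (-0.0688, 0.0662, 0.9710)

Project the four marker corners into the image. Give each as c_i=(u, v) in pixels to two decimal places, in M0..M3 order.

c0=(154.39, 282.03) c1=(271.46, 379.81) c2=(366.04, 267.89) c3=(236.69, 166.80)

Intrinsics K: fx=750.7, fy=704.8, cx=307.6, cy=227.3
Marker side s = 0.213 m; corners in marker frame (Z=0):
  M0 = (-0.1065, +0.1065, 0)
  M1 = (+0.1065, +0.1065, 0)
  M2 = (+0.1065, -0.1065, 0)
  M3 = (-0.1065, -0.1065, 0)
rvec = (0.2777, 0.2757, 0.6579), |rvec| = θ = 0.76548 rad = 43.859°
Rodrigues: sinθ=0.69288, 1−cosθ=0.27895; R = I + sinθ·[k]× + (1−cosθ)·[k]×²:
    [+0.75776 -0.55906 +0.33653]
    [+0.63195 +0.75723 -0.16501]
    [-0.16258 +0.33771 +0.92710]
t = (-0.0688, 0.0662, 0.9710) m
M0: Pc = R·M0+t = (-0.20904, +0.07954, +1.02428); u = 750.7·(-0.20904)/1.02428 + 307.6 = 154.3927, v = 704.8·(+0.07954)/1.02428 + 227.3 = 282.0326
M1: Pc = R·M1+t = (-0.04764, +0.21415, +0.98965); u = 750.7·(-0.04764)/0.98965 + 307.6 = 271.4642, v = 704.8·(+0.21415)/0.98965 + 227.3 = 379.8101
M2: Pc = R·M2+t = (+0.07144, +0.05286, +0.91772); u = 750.7·(+0.07144)/0.91772 + 307.6 = 366.0394, v = 704.8·(+0.05286)/0.91772 + 227.3 = 267.8941
M3: Pc = R·M3+t = (-0.08996, -0.08175, +0.95235); u = 750.7·(-0.08996)/0.95235 + 307.6 = 236.6864, v = 704.8·(-0.08175)/0.95235 + 227.3 = 166.8007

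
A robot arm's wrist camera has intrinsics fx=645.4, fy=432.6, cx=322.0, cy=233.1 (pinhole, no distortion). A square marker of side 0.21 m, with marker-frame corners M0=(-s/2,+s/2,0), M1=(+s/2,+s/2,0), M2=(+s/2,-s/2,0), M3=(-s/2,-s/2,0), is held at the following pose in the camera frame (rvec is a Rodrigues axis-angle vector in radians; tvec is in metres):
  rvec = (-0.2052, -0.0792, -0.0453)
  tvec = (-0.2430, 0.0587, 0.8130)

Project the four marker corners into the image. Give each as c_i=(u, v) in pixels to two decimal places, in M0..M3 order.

c0=(40.13, 324.39) c1=(214.88, 318.22) c2=(211.74, 208.54) c3=(45.89, 212.07)

Intrinsics K: fx=645.4, fy=432.6, cx=322.0, cy=233.1
Marker side s = 0.21 m; corners in marker frame (Z=0):
  M0 = (-0.1050, +0.1050, 0)
  M1 = (+0.1050, +0.1050, 0)
  M2 = (+0.1050, -0.1050, 0)
  M3 = (-0.1050, -0.1050, 0)
rvec = (-0.2052, -0.0792, -0.0453), |rvec| = θ = 0.22457 rad = 12.867°
Rodrigues: sinθ=0.22269, 1−cosθ=0.02511; R = I + sinθ·[k]× + (1−cosθ)·[k]×²:
    [+0.99586 +0.05301 -0.07391]
    [-0.03683 +0.97801 +0.20527]
    [+0.08316 -0.20169 +0.97591]
t = (-0.2430, 0.0587, 0.8130) m
M0: Pc = R·M0+t = (-0.34200, +0.16526, +0.78309); u = 645.4·(-0.34200)/0.78309 + 322.0 = 40.1348, v = 432.6·(+0.16526)/0.78309 + 233.1 = 324.3932
M1: Pc = R·M1+t = (-0.13287, +0.15752, +0.80055); u = 645.4·(-0.13287)/0.80055 + 322.0 = 214.8822, v = 432.6·(+0.15752)/0.80055 + 233.1 = 318.2223
M2: Pc = R·M2+t = (-0.14400, -0.04786, +0.84291); u = 645.4·(-0.14400)/0.84291 + 322.0 = 211.7408, v = 432.6·(-0.04786)/0.84291 + 233.1 = 208.5380
M3: Pc = R·M3+t = (-0.35313, -0.04012, +0.82545); u = 645.4·(-0.35313)/0.82545 + 322.0 = 45.8936, v = 432.6·(-0.04012)/0.82545 + 233.1 = 212.0716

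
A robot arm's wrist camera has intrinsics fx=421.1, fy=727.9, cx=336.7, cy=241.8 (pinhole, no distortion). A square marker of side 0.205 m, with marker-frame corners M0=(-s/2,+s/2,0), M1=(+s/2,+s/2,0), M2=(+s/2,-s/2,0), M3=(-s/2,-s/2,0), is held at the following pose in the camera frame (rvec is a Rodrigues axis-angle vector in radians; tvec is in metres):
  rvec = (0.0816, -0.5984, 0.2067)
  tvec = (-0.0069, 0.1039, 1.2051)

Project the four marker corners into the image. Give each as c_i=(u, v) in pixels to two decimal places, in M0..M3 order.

c0=(295.74, 360.04) c1=(354.53, 369.16) c2=(369.39, 254.04) c3=(311.94, 233.21)

Intrinsics K: fx=421.1, fy=727.9, cx=336.7, cy=241.8
Marker side s = 0.205 m; corners in marker frame (Z=0):
  M0 = (-0.1025, +0.1025, 0)
  M1 = (+0.1025, +0.1025, 0)
  M2 = (+0.1025, -0.1025, 0)
  M3 = (-0.1025, -0.1025, 0)
rvec = (0.0816, -0.5984, 0.2067), |rvec| = θ = 0.63833 rad = 36.574°
Rodrigues: sinθ=0.59586, 1−cosθ=0.19691; R = I + sinθ·[k]× + (1−cosθ)·[k]×²:
    [+0.80631 -0.21654 -0.55043]
    [+0.16935 +0.97614 -0.13594]
    [+0.56673 +0.01640 +0.82374]
t = (-0.0069, 0.1039, 1.2051) m
M0: Pc = R·M0+t = (-0.11174, +0.18660, +1.14869); u = 421.1·(-0.11174)/1.14869 + 336.7 = 295.7362, v = 727.9·(+0.18660)/1.14869 + 241.8 = 360.0415
M1: Pc = R·M1+t = (+0.05355, +0.22131, +1.26487); u = 421.1·(+0.05355)/1.26487 + 336.7 = 354.5282, v = 727.9·(+0.22131)/1.26487 + 241.8 = 369.1593
M2: Pc = R·M2+t = (+0.09794, +0.02120, +1.26151); u = 421.1·(+0.09794)/1.26151 + 336.7 = 369.3938, v = 727.9·(+0.02120)/1.26151 + 241.8 = 254.0351
M3: Pc = R·M3+t = (-0.06735, -0.01351, +1.14533); u = 421.1·(-0.06735)/1.14533 + 336.7 = 311.9372, v = 727.9·(-0.01351)/1.14533 + 241.8 = 233.2125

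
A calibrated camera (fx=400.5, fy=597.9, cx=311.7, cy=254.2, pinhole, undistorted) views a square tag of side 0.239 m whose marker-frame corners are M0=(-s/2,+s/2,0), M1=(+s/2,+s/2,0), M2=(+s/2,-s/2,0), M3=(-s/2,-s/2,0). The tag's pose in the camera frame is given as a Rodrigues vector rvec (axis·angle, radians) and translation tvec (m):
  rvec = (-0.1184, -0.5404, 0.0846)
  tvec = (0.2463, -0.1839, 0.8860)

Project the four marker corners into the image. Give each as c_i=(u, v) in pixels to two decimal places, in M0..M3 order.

c0=(380.17, 195.87) c1=(459.11, 220.59) c2=(459.07, 74.81) c3=(383.14, 30.02)

Intrinsics K: fx=400.5, fy=597.9, cx=311.7, cy=254.2
Marker side s = 0.239 m; corners in marker frame (Z=0):
  M0 = (-0.1195, +0.1195, 0)
  M1 = (+0.1195, +0.1195, 0)
  M2 = (+0.1195, -0.1195, 0)
  M3 = (-0.1195, -0.1195, 0)
rvec = (-0.1184, -0.5404, 0.0846), |rvec| = θ = 0.55965 rad = 32.066°
Rodrigues: sinθ=0.53089, 1−cosθ=0.15256; R = I + sinθ·[k]× + (1−cosθ)·[k]×²:
    [+0.85427 -0.04909 -0.51751]
    [+0.11142 +0.98969 +0.09005]
    [+0.50775 -0.13458 +0.85093]
t = (0.2463, -0.1839, 0.8860) m
M0: Pc = R·M0+t = (+0.13835, -0.07895, +0.80924); u = 400.5·(+0.13835)/0.80924 + 311.7 = 380.1700, v = 597.9·(-0.07895)/0.80924 + 254.2 = 195.8708
M1: Pc = R·M1+t = (+0.34252, -0.05232, +0.93059); u = 400.5·(+0.34252)/0.93059 + 311.7 = 459.1102, v = 597.9·(-0.05232)/0.93059 + 254.2 = 220.5859
M2: Pc = R·M2+t = (+0.35425, -0.28885, +0.96276); u = 400.5·(+0.35425)/0.96276 + 311.7 = 459.0656, v = 597.9·(-0.28885)/0.96276 + 254.2 = 74.8143
M3: Pc = R·M3+t = (+0.15008, -0.31548, +0.84141); u = 400.5·(+0.15008)/0.84141 + 311.7 = 383.1367, v = 597.9·(-0.31548)/0.84141 + 254.2 = 30.0199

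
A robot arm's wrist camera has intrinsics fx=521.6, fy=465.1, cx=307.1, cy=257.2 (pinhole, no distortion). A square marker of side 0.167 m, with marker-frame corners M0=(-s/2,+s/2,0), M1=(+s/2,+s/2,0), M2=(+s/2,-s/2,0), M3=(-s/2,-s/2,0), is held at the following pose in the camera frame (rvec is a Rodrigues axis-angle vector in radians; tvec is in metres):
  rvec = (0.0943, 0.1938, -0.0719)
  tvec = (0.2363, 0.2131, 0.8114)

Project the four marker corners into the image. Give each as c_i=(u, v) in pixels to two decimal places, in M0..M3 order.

c0=(407.86, 424.98) c1=(518.22, 425.79) c2=(513.21, 330.99) c3=(401.10, 333.94)

Intrinsics K: fx=521.6, fy=465.1, cx=307.1, cy=257.2
Marker side s = 0.167 m; corners in marker frame (Z=0):
  M0 = (-0.0835, +0.0835, 0)
  M1 = (+0.0835, +0.0835, 0)
  M2 = (+0.0835, -0.0835, 0)
  M3 = (-0.0835, -0.0835, 0)
rvec = (0.0943, 0.1938, -0.0719), |rvec| = θ = 0.22720 rad = 13.018°
Rodrigues: sinθ=0.22525, 1−cosθ=0.02570; R = I + sinθ·[k]× + (1−cosθ)·[k]×²:
    [+0.97873 +0.08038 +0.18876]
    [-0.06218 +0.99300 -0.10043]
    [-0.19551 +0.08655 +0.97687]
t = (0.2363, 0.2131, 0.8114) m
M0: Pc = R·M0+t = (+0.16129, +0.30121, +0.83495); u = 521.6·(+0.16129)/0.83495 + 307.1 = 407.8577, v = 465.1·(+0.30121)/0.83495 + 257.2 = 424.9841
M1: Pc = R·M1+t = (+0.32474, +0.29082, +0.80230); u = 521.6·(+0.32474)/0.80230 + 307.1 = 518.2201, v = 465.1·(+0.29082)/0.80230 + 257.2 = 425.7921
M2: Pc = R·M2+t = (+0.31131, +0.12499, +0.78785); u = 521.6·(+0.31131)/0.78785 + 307.1 = 513.2063, v = 465.1·(+0.12499)/0.78785 + 257.2 = 330.9882
M3: Pc = R·M3+t = (+0.14786, +0.13538, +0.82050); u = 521.6·(+0.14786)/0.82050 + 307.1 = 401.0991, v = 465.1·(+0.13538)/0.82050 + 257.2 = 333.9386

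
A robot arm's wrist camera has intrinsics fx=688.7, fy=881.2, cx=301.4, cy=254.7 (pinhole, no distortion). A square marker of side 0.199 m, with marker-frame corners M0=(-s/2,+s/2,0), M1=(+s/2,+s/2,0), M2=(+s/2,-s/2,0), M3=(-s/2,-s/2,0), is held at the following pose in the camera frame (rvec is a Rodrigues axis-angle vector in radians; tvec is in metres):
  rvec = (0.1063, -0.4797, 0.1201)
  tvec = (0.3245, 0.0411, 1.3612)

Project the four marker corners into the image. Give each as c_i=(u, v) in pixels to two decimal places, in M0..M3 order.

Intrinsics K: fx=688.7, fy=881.2, cx=301.4, cy=254.7
Marker side s = 0.199 m; corners in marker frame (Z=0):
  M0 = (-0.0995, +0.0995, 0)
  M1 = (+0.0995, +0.0995, 0)
  M2 = (+0.0995, -0.0995, 0)
  M3 = (-0.0995, -0.0995, 0)
rvec = (0.1063, -0.4797, 0.1201), |rvec| = θ = 0.50580 rad = 28.980°
Rodrigues: sinθ=0.48451, 1−cosθ=0.12521; R = I + sinθ·[k]× + (1−cosθ)·[k]×²:
    [+0.88032 -0.14000 -0.45326]
    [+0.09009 +0.98741 -0.13002]
    [+0.46575 +0.07363 +0.88185]
t = (0.3245, 0.0411, 1.3612) m
M0: Pc = R·M0+t = (+0.22298, +0.13038, +1.32218); u = 688.7·(+0.22298)/1.32218 + 301.4 = 417.5452, v = 881.2·(+0.13038)/1.32218 + 254.7 = 341.5972
M1: Pc = R·M1+t = (+0.39816, +0.14831, +1.41487); u = 688.7·(+0.39816)/1.41487 + 301.4 = 495.2086, v = 881.2·(+0.14831)/1.41487 + 254.7 = 347.0701
M2: Pc = R·M2+t = (+0.42602, -0.04818, +1.40022); u = 688.7·(+0.42602)/1.40022 + 301.4 = 510.9398, v = 881.2·(-0.04818)/1.40022 + 254.7 = 224.3765
M3: Pc = R·M3+t = (+0.25084, -0.06611, +1.30753); u = 688.7·(+0.25084)/1.30753 + 301.4 = 433.5212, v = 881.2·(-0.06611)/1.30753 + 254.7 = 210.1451

c0=(417.55, 341.60) c1=(495.21, 347.07) c2=(510.94, 224.38) c3=(433.52, 210.15)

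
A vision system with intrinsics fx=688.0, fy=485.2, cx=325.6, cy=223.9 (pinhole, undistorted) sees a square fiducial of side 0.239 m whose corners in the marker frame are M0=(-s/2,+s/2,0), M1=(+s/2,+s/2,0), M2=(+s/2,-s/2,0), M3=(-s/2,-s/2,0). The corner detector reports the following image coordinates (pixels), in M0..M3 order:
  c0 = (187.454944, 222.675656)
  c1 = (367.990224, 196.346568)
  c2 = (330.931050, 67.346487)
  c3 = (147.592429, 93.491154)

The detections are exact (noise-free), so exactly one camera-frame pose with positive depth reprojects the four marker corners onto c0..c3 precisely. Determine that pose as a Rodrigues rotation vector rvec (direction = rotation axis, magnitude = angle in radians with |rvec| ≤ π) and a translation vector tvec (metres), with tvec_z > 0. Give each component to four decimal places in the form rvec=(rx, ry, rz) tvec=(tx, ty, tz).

rvec=(0.0519, -0.0217, -0.2041) tvec=(-0.0860, -0.1434, 0.8863)

Intrinsics K: fx=688.0, fy=485.2, cx=325.6, cy=223.9
Marker side s = 0.239 m; corners in marker frame (Z=0):
  M0 = (-0.1195, +0.1195, 0)
  M1 = (+0.1195, +0.1195, 0)
  M2 = (+0.1195, -0.1195, 0)
  M3 = (-0.1195, -0.1195, 0)
Detected image corners:
  c0 = (187.454944, 222.675656) px
  c1 = (367.990224, 196.346568) px
  c2 = (330.931050, 67.346487) px
  c3 = (147.592429, 93.491154) px
Planar DLT: solve 8×8 A·h = b for H (H[2,2]=1):
  H  [+765.92894 +176.57650 +258.83030]
  H  [-107.12849 +548.91952 +145.40373]
  H  [+0.01829 +0.06060 +1.00000]
B = K⁻¹H; ‖b₁‖=1.128294, ‖b₂‖=1.128294; λ = 2/(‖b₁‖+‖b₂‖) = 0.886293, sign → tz>0 ⇒ λ=+0.886293
r₁ = λ·B[:,0] = (+0.97901,-0.20317,+0.01621); r₂ = λ·B[:,1] = (+0.20205,+0.97790,+0.05371)
r₃ = r₁×r₂ = (-0.02677,-0.04931,+0.99842); SVD([r₁ r₂ r₃]) → R = UVᵀ:
  R  [+0.97901 +0.20205 -0.02677]
  R  [-0.20317 +0.97790 -0.04931]
  R  [+0.01621 +0.05371 +0.99842]
t = (-0.08601, -0.14339, +0.88629) m
tr R = 2.955336; θ = arccos((tr R − 1)/2) = 0.211735 rad = 12.132°
axis k = ((R−Rᵀ)₃₂, (R−Rᵀ)₁₃, (R−Rᵀ)₂₁) / (2 sinθ) = (+0.245103, -0.102263, -0.964089)
rvec = θ·k = (+0.051897, -0.021653, -0.204131)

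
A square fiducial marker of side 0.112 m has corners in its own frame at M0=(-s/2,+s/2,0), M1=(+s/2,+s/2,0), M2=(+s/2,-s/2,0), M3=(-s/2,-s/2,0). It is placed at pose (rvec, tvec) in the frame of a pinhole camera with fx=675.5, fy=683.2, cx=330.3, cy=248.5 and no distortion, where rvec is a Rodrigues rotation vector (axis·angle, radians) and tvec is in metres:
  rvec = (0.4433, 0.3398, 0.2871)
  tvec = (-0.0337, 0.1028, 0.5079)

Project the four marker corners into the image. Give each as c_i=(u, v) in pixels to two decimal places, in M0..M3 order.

Intrinsics K: fx=675.5, fy=683.2, cx=330.3, cy=248.5
Marker side s = 0.112 m; corners in marker frame (Z=0):
  M0 = (-0.0560, +0.0560, 0)
  M1 = (+0.0560, +0.0560, 0)
  M2 = (+0.0560, -0.0560, 0)
  M3 = (-0.0560, -0.0560, 0)
rvec = (0.4433, 0.3398, 0.2871), |rvec| = θ = 0.62802 rad = 35.983°
Rodrigues: sinθ=0.58754, 1−cosθ=0.19081; R = I + sinθ·[k]× + (1−cosθ)·[k]×²:
    [+0.90426 -0.19572 +0.37947]
    [+0.34147 +0.86505 -0.36753]
    [-0.25633 +0.46193 +0.84907]
t = (-0.0337, 0.1028, 0.5079) m
M0: Pc = R·M0+t = (-0.09530, +0.13212, +0.54812); u = 675.5·(-0.09530)/0.54812 + 330.3 = 212.8542, v = 683.2·(+0.13212)/0.54812 + 248.5 = 413.1802
M1: Pc = R·M1+t = (+0.00598, +0.17037, +0.51941); u = 675.5·(+0.00598)/0.51941 + 330.3 = 338.0748, v = 683.2·(+0.17037)/0.51941 + 248.5 = 472.5866
M2: Pc = R·M2+t = (+0.02790, +0.07348, +0.46768); u = 675.5·(+0.02790)/0.46768 + 330.3 = 370.5969, v = 683.2·(+0.07348)/0.46768 + 248.5 = 355.8411
M3: Pc = R·M3+t = (-0.07338, +0.03523, +0.49639); u = 675.5·(-0.07338)/0.49639 + 330.3 = 230.4442, v = 683.2·(+0.03523)/0.49639 + 248.5 = 296.9951

c0=(212.85, 413.18) c1=(338.07, 472.59) c2=(370.60, 355.84) c3=(230.44, 297.00)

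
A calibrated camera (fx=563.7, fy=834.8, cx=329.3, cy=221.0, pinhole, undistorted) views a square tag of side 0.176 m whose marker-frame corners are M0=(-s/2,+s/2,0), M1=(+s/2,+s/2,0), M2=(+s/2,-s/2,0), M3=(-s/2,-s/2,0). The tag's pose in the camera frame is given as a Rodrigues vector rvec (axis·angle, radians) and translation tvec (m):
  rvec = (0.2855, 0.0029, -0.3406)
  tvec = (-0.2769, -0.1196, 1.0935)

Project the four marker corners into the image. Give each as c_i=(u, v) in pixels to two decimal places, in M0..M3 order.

c0=(163.11, 212.68) c1=(245.81, 169.18) c2=(211.27, 42.24) c3=(125.12, 88.75)

Intrinsics K: fx=563.7, fy=834.8, cx=329.3, cy=221.0
Marker side s = 0.176 m; corners in marker frame (Z=0):
  M0 = (-0.0880, +0.0880, 0)
  M1 = (+0.0880, +0.0880, 0)
  M2 = (+0.0880, -0.0880, 0)
  M3 = (-0.0880, -0.0880, 0)
rvec = (0.2855, 0.0029, -0.3406), |rvec| = θ = 0.44444 rad = 25.465°
Rodrigues: sinθ=0.42995, 1−cosθ=0.09715; R = I + sinθ·[k]× + (1−cosθ)·[k]×²:
    [+0.94294 +0.32990 -0.04502]
    [-0.32909 +0.90286 -0.27668]
    [-0.05063 +0.27571 +0.95991]
t = (-0.2769, -0.1196, 1.0935) m
M0: Pc = R·M0+t = (-0.33085, -0.01119, +1.12222); u = 563.7·(-0.33085)/1.12222 + 329.3 = 163.1125, v = 834.8·(-0.01119)/1.12222 + 221.0 = 212.6768
M1: Pc = R·M1+t = (-0.16489, -0.06911, +1.11331); u = 563.7·(-0.16489)/1.11331 + 329.3 = 245.8115, v = 834.8·(-0.06911)/1.11331 + 221.0 = 169.1797
M2: Pc = R·M2+t = (-0.22295, -0.22801, +1.06478); u = 563.7·(-0.22295)/1.06478 + 329.3 = 211.2679, v = 834.8·(-0.22801)/1.06478 + 221.0 = 42.2369
M3: Pc = R·M3+t = (-0.38891, -0.17009, +1.07369); u = 563.7·(-0.38891)/1.07369 + 329.3 = 125.1181, v = 834.8·(-0.17009)/1.07369 + 221.0 = 88.7534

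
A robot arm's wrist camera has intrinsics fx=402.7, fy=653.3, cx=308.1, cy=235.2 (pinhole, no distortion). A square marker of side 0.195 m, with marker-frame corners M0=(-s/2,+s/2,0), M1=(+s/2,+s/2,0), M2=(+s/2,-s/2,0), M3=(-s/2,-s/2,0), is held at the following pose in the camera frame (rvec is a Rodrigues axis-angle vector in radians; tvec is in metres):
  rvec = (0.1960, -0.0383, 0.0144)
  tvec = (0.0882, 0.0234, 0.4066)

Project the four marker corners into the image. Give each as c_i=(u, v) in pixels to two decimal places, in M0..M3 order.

c0=(297.62, 417.99) c1=(480.53, 417.85) c2=(500.84, 116.40) c3=(300.27, 110.51)

Intrinsics K: fx=402.7, fy=653.3, cx=308.1, cy=235.2
Marker side s = 0.195 m; corners in marker frame (Z=0):
  M0 = (-0.0975, +0.0975, 0)
  M1 = (+0.0975, +0.0975, 0)
  M2 = (+0.0975, -0.0975, 0)
  M3 = (-0.0975, -0.0975, 0)
rvec = (0.1960, -0.0383, 0.0144), |rvec| = θ = 0.20023 rad = 11.472°
Rodrigues: sinθ=0.19889, 1−cosθ=0.01998; R = I + sinθ·[k]× + (1−cosθ)·[k]×²:
    [+0.99917 -0.01804 -0.03664]
    [+0.01056 +0.98075 -0.19497]
    [+0.03945 +0.19442 +0.98013]
t = (0.0882, 0.0234, 0.4066) m
M0: Pc = R·M0+t = (-0.01098, +0.11799, +0.42171); u = 402.7·(-0.01098)/0.42171 + 308.1 = 297.6168, v = 653.3·(+0.11799)/0.42171 + 235.2 = 417.9922
M1: Pc = R·M1+t = (+0.18386, +0.12005, +0.42940); u = 402.7·(+0.18386)/0.42940 + 308.1 = 480.5260, v = 653.3·(+0.12005)/0.42940 + 235.2 = 417.8512
M2: Pc = R·M2+t = (+0.18738, -0.07119, +0.39149); u = 402.7·(+0.18738)/0.39149 + 308.1 = 500.8431, v = 653.3·(-0.07119)/0.39149 + 235.2 = 116.3959
M3: Pc = R·M3+t = (-0.00746, -0.07325, +0.38380); u = 402.7·(-0.00746)/0.38380 + 308.1 = 300.2733, v = 653.3·(-0.07325)/0.38380 + 235.2 = 110.5083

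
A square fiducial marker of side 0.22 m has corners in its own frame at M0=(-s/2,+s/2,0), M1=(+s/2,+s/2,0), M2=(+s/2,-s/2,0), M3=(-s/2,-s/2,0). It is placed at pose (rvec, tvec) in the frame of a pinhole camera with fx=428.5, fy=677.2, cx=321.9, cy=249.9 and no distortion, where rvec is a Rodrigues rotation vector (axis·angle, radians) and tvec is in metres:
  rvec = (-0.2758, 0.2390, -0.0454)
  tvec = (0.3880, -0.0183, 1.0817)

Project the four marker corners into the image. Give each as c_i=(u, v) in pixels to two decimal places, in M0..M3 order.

c0=(434.36, 310.24) c1=(529.00, 302.01) c2=(516.45, 167.34) c3=(427.40, 181.06)

Intrinsics K: fx=428.5, fy=677.2, cx=321.9, cy=249.9
Marker side s = 0.22 m; corners in marker frame (Z=0):
  M0 = (-0.1100, +0.1100, 0)
  M1 = (+0.1100, +0.1100, 0)
  M2 = (+0.1100, -0.1100, 0)
  M3 = (-0.1100, -0.1100, 0)
rvec = (-0.2758, 0.2390, -0.0454), |rvec| = θ = 0.36776 rad = 21.071°
Rodrigues: sinθ=0.35953, 1−cosθ=0.06687; R = I + sinθ·[k]× + (1−cosθ)·[k]×²:
    [+0.97074 +0.01180 +0.23984]
    [-0.07697 +0.96137 +0.26426]
    [-0.22746 -0.27499 +0.93415]
t = (0.3880, -0.0183, 1.0817) m
M0: Pc = R·M0+t = (+0.28252, +0.09592, +1.07647); u = 428.5·(+0.28252)/1.07647 + 321.9 = 434.3582, v = 677.2·(+0.09592)/1.07647 + 249.9 = 310.2414
M1: Pc = R·M1+t = (+0.49608, +0.07898, +1.02643); u = 428.5·(+0.49608)/1.02643 + 321.9 = 528.9961, v = 677.2·(+0.07898)/1.02643 + 249.9 = 302.0109
M2: Pc = R·M2+t = (+0.49348, -0.13252, +1.08693); u = 428.5·(+0.49348)/1.08693 + 321.9 = 516.4463, v = 677.2·(-0.13252)/1.08693 + 249.9 = 167.3359
M3: Pc = R·M3+t = (+0.27992, -0.11558, +1.13697); u = 428.5·(+0.27992)/1.13697 + 321.9 = 427.3964, v = 677.2·(-0.11558)/1.13697 + 249.9 = 181.0558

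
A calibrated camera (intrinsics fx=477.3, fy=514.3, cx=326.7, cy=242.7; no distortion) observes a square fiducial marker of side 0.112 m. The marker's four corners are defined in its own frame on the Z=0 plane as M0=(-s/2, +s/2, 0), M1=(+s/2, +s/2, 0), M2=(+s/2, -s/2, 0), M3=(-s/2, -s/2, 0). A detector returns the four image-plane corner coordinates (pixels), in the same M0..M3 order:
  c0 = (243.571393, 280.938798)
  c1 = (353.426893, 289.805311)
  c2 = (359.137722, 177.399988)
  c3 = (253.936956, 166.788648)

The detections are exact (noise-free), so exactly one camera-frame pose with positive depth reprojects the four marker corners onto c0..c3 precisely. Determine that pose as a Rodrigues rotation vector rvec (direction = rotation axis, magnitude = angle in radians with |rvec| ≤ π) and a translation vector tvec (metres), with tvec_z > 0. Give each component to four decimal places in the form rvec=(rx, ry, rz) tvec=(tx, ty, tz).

rvec=(-0.1835, -0.0916, 0.0740) tvec=(-0.0245, -0.0146, 0.4961)

Intrinsics K: fx=477.3, fy=514.3, cx=326.7, cy=242.7
Marker side s = 0.112 m; corners in marker frame (Z=0):
  M0 = (-0.0560, +0.0560, 0)
  M1 = (+0.0560, +0.0560, 0)
  M2 = (+0.0560, -0.0560, 0)
  M3 = (-0.0560, -0.0560, 0)
Detected image corners:
  c0 = (243.571393, 280.938798) px
  c1 = (353.426893, 289.805311) px
  c2 = (359.137722, 177.399988) px
  c3 = (253.936956, 166.788648) px
Planar DLT: solve 8×8 A·h = b for H (H[2,2]=1):
  H  [+1010.96480 -184.65995 +303.11321]
  H  [+125.92611 +925.82900 +227.59377]
  H  [+0.16967 -0.37382 +1.00000]
B = K⁻¹H; ‖b₁‖=2.015881, ‖b₂‖=2.015881; λ = 2/(‖b₁‖+‖b₂‖) = 0.496061, sign → tz>0 ⇒ λ=+0.496061
r₁ = λ·B[:,0] = (+0.99309,+0.08174,+0.08416); r₂ = λ·B[:,1] = (-0.06499,+0.98050,-0.18544)
r₃ = r₁×r₂ = (-0.09768,+0.17869,+0.97904); SVD([r₁ r₂ r₃]) → R = UVᵀ:
  R  [+0.99309 -0.06499 -0.09768]
  R  [+0.08174 +0.98050 +0.17869]
  R  [+0.08416 -0.18544 +0.97904]
t = (-0.02451, -0.01457, +0.49606) m
tr R = 2.952643; θ = arccos((tr R − 1)/2) = 0.218049 rad = 12.493°
axis k = ((R−Rᵀ)₃₂, (R−Rᵀ)₁₃, (R−Rᵀ)₂₁) / (2 sinθ) = (-0.841616, -0.420310, +0.339149)
rvec = θ·k = (-0.183514, -0.091648, +0.073951)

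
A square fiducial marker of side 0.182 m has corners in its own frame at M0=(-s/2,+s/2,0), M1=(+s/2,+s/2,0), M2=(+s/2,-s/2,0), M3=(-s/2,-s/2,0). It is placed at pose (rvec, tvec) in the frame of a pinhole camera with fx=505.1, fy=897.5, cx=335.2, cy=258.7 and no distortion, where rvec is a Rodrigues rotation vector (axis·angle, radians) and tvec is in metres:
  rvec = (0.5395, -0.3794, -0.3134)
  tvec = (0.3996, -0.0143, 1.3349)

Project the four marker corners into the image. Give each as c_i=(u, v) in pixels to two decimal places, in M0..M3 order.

Intrinsics K: fx=505.1, fy=897.5, cx=335.2, cy=258.7
Marker side s = 0.182 m; corners in marker frame (Z=0):
  M0 = (-0.0910, +0.0910, 0)
  M1 = (+0.0910, +0.0910, 0)
  M2 = (+0.0910, -0.0910, 0)
  M3 = (-0.0910, -0.0910, 0)
rvec = (0.5395, -0.3794, -0.3134), |rvec| = θ = 0.73022 rad = 41.839°
Rodrigues: sinθ=0.66704, 1−cosθ=0.25497; R = I + sinθ·[k]× + (1−cosθ)·[k]×²:
    [+0.88420 +0.18841 -0.42742]
    [-0.38416 +0.81386 -0.43596]
    [+0.26572 +0.54967 +0.79199]
t = (0.3996, -0.0143, 1.3349) m
M0: Pc = R·M0+t = (+0.33628, +0.09472, +1.36074); u = 505.1·(+0.33628)/1.36074 + 335.2 = 460.0264, v = 897.5·(+0.09472)/1.36074 + 258.7 = 321.1737
M1: Pc = R·M1+t = (+0.49721, +0.02480, +1.40910); u = 505.1·(+0.49721)/1.40910 + 335.2 = 513.4268, v = 897.5·(+0.02480)/1.40910 + 258.7 = 274.4976
M2: Pc = R·M2+t = (+0.46292, -0.12332, +1.30906); u = 505.1·(+0.46292)/1.30906 + 335.2 = 513.8164, v = 897.5·(-0.12332)/1.30906 + 258.7 = 174.1516
M3: Pc = R·M3+t = (+0.30199, -0.05340, +1.26070); u = 505.1·(+0.30199)/1.26070 + 335.2 = 456.1935, v = 897.5·(-0.05340)/1.26070 + 258.7 = 220.6823

c0=(460.03, 321.17) c1=(513.43, 274.50) c2=(513.82, 174.15) c3=(456.19, 220.68)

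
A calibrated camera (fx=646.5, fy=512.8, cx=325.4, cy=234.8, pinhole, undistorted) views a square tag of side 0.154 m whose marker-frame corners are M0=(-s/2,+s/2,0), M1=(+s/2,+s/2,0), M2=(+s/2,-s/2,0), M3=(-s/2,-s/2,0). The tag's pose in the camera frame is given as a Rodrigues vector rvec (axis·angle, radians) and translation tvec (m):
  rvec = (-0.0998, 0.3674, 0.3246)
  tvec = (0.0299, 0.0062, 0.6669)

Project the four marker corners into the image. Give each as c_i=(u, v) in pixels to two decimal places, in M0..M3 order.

c0=(266.21, 276.48) c1=(399.12, 316.63) c2=(449.56, 199.73) c3=(313.65, 169.40)

Intrinsics K: fx=646.5, fy=512.8, cx=325.4, cy=234.8
Marker side s = 0.154 m; corners in marker frame (Z=0):
  M0 = (-0.0770, +0.0770, 0)
  M1 = (+0.0770, +0.0770, 0)
  M2 = (+0.0770, -0.0770, 0)
  M3 = (-0.0770, -0.0770, 0)
rvec = (-0.0998, 0.3674, 0.3246), |rvec| = θ = 0.50031 rad = 28.666°
Rodrigues: sinθ=0.47970, 1−cosθ=0.12257; R = I + sinθ·[k]× + (1−cosθ)·[k]×²:
    [+0.88231 -0.32918 +0.33640]
    [+0.29327 +0.94353 +0.15408]
    [-0.36813 -0.03729 +0.92903]
t = (0.0299, 0.0062, 0.6669) m
M0: Pc = R·M0+t = (-0.06338, +0.05627, +0.69237); u = 646.5·(-0.06338)/0.69237 + 325.4 = 266.2147, v = 512.8·(+0.05627)/0.69237 + 234.8 = 276.4757
M1: Pc = R·M1+t = (+0.07249, +0.10143, +0.63568); u = 646.5·(+0.07249)/0.63568 + 325.4 = 399.1247, v = 512.8·(+0.10143)/0.63568 + 234.8 = 316.6258
M2: Pc = R·M2+t = (+0.12318, -0.04387, +0.64143); u = 646.5·(+0.12318)/0.64143 + 325.4 = 449.5594, v = 512.8·(-0.04387)/0.64143 + 234.8 = 199.7274
M3: Pc = R·M3+t = (-0.01269, -0.08903, +0.69812); u = 646.5·(-0.01269)/0.69812 + 325.4 = 313.6473, v = 512.8·(-0.08903)/0.69812 + 234.8 = 169.4005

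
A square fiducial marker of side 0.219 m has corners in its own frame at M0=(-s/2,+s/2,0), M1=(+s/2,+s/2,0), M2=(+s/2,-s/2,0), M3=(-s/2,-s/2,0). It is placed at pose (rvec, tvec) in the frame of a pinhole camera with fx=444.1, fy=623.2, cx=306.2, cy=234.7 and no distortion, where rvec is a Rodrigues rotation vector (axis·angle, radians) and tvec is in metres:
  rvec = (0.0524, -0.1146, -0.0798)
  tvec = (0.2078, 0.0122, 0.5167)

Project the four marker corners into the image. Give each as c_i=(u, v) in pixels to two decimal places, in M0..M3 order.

c0=(399.90, 393.64) c1=(575.56, 365.31) c2=(567.73, 108.53) c3=(387.31, 124.91)

Intrinsics K: fx=444.1, fy=623.2, cx=306.2, cy=234.7
Marker side s = 0.219 m; corners in marker frame (Z=0):
  M0 = (-0.1095, +0.1095, 0)
  M1 = (+0.1095, +0.1095, 0)
  M2 = (+0.1095, -0.1095, 0)
  M3 = (-0.1095, -0.1095, 0)
rvec = (0.0524, -0.1146, -0.0798), |rvec| = θ = 0.14915 rad = 8.546°
Rodrigues: sinθ=0.14860, 1−cosθ=0.01110; R = I + sinθ·[k]× + (1−cosθ)·[k]×²:
    [+0.99027 +0.07651 -0.11626]
    [-0.08250 +0.99545 -0.04764]
    [+0.11209 +0.05677 +0.99208]
t = (0.2078, 0.0122, 0.5167) m
M0: Pc = R·M0+t = (+0.10774, +0.13024, +0.51064); u = 444.1·(+0.10774)/0.51064 + 306.2 = 399.9031, v = 623.2·(+0.13024)/0.51064 + 234.7 = 393.6428
M1: Pc = R·M1+t = (+0.32461, +0.11217, +0.53519); u = 444.1·(+0.32461)/0.53519 + 306.2 = 575.5625, v = 623.2·(+0.11217)/0.53519 + 234.7 = 365.3137
M2: Pc = R·M2+t = (+0.30786, -0.10584, +0.52276); u = 444.1·(+0.30786)/0.52276 + 306.2 = 567.7346, v = 623.2·(-0.10584)/0.52276 + 234.7 = 108.5289
M3: Pc = R·M3+t = (+0.09099, -0.08777, +0.49821); u = 444.1·(+0.09099)/0.49821 + 306.2 = 387.3060, v = 623.2·(-0.08777)/0.49821 + 234.7 = 124.9129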